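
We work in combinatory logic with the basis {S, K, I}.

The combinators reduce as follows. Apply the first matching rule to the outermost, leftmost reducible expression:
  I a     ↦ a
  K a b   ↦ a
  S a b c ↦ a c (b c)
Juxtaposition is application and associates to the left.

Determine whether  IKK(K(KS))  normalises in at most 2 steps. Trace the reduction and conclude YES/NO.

Answer: YES — reaches normal form K in 2 ≤ 2 steps

Working:
  start: IKK(K(KS))
  [1] KK(K(KS))
  [2] K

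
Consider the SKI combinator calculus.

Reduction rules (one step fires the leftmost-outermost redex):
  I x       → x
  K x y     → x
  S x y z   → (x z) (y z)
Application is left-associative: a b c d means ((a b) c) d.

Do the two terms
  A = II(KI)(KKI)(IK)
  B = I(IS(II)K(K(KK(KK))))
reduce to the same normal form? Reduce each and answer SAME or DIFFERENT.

Answer: SAME — A ⇓ K, B ⇓ K

Reduction:
Term A:
  start: II(KI)(KKI)(IK)
  [1] I(KI)(KKI)(IK)
  [2] KI(KKI)(IK)
  [3] I(IK)
  [4] IK
  [5] K

Term B:
  start: I(IS(II)K(K(KK(KK))))
  [1] IS(II)K(K(KK(KK)))
  [2] S(II)K(K(KK(KK)))
  [3] II(K(KK(KK)))(K(K(KK(KK))))
  [4] I(K(KK(KK)))(K(K(KK(KK))))
  [5] K(KK(KK))(K(K(KK(KK))))
  [6] KK(KK)
  [7] K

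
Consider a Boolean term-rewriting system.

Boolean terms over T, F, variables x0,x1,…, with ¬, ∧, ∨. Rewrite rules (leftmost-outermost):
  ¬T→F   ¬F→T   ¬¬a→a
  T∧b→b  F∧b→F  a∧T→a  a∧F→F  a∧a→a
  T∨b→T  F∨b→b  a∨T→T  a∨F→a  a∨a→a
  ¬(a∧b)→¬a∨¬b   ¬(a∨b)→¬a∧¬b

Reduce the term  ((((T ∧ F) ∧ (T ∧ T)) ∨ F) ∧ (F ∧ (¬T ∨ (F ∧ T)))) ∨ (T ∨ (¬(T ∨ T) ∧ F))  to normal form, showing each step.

  start: ((((T ∧ F) ∧ (T ∧ T)) ∨ F) ∧ (F ∧ (¬T ∨ (F ∧ T)))) ∨ (T ∨ (¬(T ∨ T) ∧ F))
  [1] (((T ∧ F) ∧ (T ∧ T)) ∧ (F ∧ (¬T ∨ (F ∧ T)))) ∨ (T ∨ (¬(T ∨ T) ∧ F))
  [2] ((F ∧ (T ∧ T)) ∧ (F ∧ (¬T ∨ (F ∧ T)))) ∨ (T ∨ (¬(T ∨ T) ∧ F))
  [3] (F ∧ (F ∧ (¬T ∨ (F ∧ T)))) ∨ (T ∨ (¬(T ∨ T) ∧ F))
  [4] F ∨ (T ∨ (¬(T ∨ T) ∧ F))
  [5] T ∨ (¬(T ∨ T) ∧ F)
  [6] T

Answer: normal form = T  (in 6 steps)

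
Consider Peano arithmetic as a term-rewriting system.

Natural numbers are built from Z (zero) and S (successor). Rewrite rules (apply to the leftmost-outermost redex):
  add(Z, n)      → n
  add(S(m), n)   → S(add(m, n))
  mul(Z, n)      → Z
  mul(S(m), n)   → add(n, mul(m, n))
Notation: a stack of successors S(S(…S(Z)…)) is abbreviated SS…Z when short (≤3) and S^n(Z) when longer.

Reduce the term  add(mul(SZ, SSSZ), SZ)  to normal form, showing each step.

Answer: normal form = S^4(Z)  (in 10 steps)

Working:
  start: add(mul(SZ, SSSZ), SZ)
  [1] add(add(SSSZ, mul(Z, SSSZ)), SZ)
  [2] add(S(add(SSZ, mul(Z, SSSZ))), SZ)
  [3] S(add(add(SSZ, mul(Z, SSSZ)), SZ))
  [4] S(add(S(add(SZ, mul(Z, SSSZ))), SZ))
  [5] S(S(add(add(SZ, mul(Z, SSSZ)), SZ)))
  [6] S(S(add(S(add(Z, mul(Z, SSSZ))), SZ)))
  [7] S(S(S(add(add(Z, mul(Z, SSSZ)), SZ))))
  [8] S(S(S(add(mul(Z, SSSZ), SZ))))
  [9] S(S(S(add(Z, SZ))))
  [10] S^4(Z)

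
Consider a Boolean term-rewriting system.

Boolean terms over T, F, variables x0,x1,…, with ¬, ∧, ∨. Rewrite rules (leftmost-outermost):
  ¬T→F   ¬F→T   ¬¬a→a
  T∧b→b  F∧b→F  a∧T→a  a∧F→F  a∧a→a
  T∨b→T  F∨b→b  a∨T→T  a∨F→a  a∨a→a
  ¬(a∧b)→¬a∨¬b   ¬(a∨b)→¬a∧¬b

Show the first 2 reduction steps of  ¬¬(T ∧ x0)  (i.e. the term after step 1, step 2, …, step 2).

  start: ¬¬(T ∧ x0)
  →1  T ∧ x0
  →2  x0

Answer: after 2 steps: x0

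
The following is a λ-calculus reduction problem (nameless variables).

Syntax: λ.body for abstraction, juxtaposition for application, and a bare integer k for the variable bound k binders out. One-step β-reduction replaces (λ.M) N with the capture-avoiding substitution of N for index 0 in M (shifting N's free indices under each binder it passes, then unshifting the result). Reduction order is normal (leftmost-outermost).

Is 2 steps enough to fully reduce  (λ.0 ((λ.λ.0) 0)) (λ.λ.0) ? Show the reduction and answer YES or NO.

Answer: YES — reaches normal form λ.0 in 2 ≤ 2 steps

Working:
  start: (λ.0 ((λ.λ.0) 0)) (λ.λ.0)
  →1  (λ.λ.0) ((λ.λ.0) (λ.λ.0))
  →2  λ.0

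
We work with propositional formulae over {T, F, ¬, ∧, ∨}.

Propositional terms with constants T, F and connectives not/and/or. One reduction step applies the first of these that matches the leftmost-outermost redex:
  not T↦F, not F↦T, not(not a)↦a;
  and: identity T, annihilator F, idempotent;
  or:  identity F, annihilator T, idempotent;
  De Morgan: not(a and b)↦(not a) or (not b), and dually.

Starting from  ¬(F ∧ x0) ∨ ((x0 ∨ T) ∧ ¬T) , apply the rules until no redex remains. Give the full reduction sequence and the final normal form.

Answer: normal form = T  (in 4 steps)

Working:
  start: ¬(F ∧ x0) ∨ ((x0 ∨ T) ∧ ¬T)
  step 1: (¬F ∨ ¬x0) ∨ ((x0 ∨ T) ∧ ¬T)
  step 2: (T ∨ ¬x0) ∨ ((x0 ∨ T) ∧ ¬T)
  step 3: T ∨ ((x0 ∨ T) ∧ ¬T)
  step 4: T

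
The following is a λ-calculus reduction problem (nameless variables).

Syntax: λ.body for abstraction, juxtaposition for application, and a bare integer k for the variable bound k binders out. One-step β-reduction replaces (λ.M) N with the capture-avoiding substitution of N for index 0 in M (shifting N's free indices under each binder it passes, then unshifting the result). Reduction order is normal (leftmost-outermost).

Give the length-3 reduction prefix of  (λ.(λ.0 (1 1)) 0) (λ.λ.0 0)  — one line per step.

  start: (λ.(λ.0 (1 1)) 0) (λ.λ.0 0)
  step 1: (λ.0 ((λ.λ.0 0) (λ.λ.0 0))) (λ.λ.0 0)
  step 2: (λ.λ.0 0) ((λ.λ.0 0) (λ.λ.0 0))
  step 3: λ.0 0

Answer: after 3 steps: λ.0 0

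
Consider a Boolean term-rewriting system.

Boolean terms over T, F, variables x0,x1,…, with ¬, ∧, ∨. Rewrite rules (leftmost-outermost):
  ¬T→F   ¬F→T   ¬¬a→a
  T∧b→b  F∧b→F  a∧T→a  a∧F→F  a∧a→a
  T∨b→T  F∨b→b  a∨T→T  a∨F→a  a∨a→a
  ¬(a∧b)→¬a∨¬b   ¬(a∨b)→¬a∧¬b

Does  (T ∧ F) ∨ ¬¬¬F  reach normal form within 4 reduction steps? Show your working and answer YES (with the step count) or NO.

Answer: YES — reaches normal form T in 4 ≤ 4 steps

Working:
  start: (T ∧ F) ∨ ¬¬¬F
  →1  F ∨ ¬¬¬F
  →2  ¬¬¬F
  →3  ¬F
  →4  T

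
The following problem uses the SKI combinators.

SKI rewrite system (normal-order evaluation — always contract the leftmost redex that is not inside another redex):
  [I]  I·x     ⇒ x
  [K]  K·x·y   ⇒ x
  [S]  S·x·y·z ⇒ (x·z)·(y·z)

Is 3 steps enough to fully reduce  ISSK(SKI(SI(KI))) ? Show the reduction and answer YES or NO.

  start: ISSK(SKI(SI(KI)))
  →1  SSK(SKI(SI(KI)))
  →2  S(SKI(SI(KI)))(K(SKI(SI(KI))))
  →3  S(K(SI(KI))(I(SI(KI))))(K(SKI(SI(KI))))

Answer: NO — after 3 steps the term is S(K(SI(KI))(I(SI(KI))))(K(SKI(SI(KI)))), not yet normal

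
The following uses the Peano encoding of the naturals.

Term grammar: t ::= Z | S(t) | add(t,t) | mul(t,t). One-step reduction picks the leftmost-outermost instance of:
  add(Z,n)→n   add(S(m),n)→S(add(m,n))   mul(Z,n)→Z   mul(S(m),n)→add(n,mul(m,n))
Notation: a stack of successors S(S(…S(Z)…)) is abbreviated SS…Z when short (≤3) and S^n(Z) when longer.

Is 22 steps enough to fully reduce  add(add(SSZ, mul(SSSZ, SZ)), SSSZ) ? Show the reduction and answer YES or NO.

Answer: YES — reaches normal form S^8(Z) in 19 ≤ 22 steps

Reduction:
  start: add(add(SSZ, mul(SSSZ, SZ)), SSSZ)
  [1] add(S(add(SZ, mul(SSSZ, SZ))), SSSZ)
  [2] S(add(add(SZ, mul(SSSZ, SZ)), SSSZ))
  [3] S(add(S(add(Z, mul(SSSZ, SZ))), SSSZ))
  [4] S(S(add(add(Z, mul(SSSZ, SZ)), SSSZ)))
  [5] S(S(add(mul(SSSZ, SZ), SSSZ)))
  [6] S(S(add(add(SZ, mul(SSZ, SZ)), SSSZ)))
  [7] S(S(add(S(add(Z, mul(SSZ, SZ))), SSSZ)))
  [8] S(S(S(add(add(Z, mul(SSZ, SZ)), SSSZ))))
  [9] S(S(S(add(mul(SSZ, SZ), SSSZ))))
  [10] S(S(S(add(add(SZ, mul(SZ, SZ)), SSSZ))))
  [11] S(S(S(add(S(add(Z, mul(SZ, SZ))), SSSZ))))
  [12] S(S(S(S(add(add(Z, mul(SZ, SZ)), SSSZ)))))
  [13] S(S(S(S(add(mul(SZ, SZ), SSSZ)))))
  [14] S(S(S(S(add(add(SZ, mul(Z, SZ)), SSSZ)))))
  [15] S(S(S(S(add(S(add(Z, mul(Z, SZ))), SSSZ)))))
  [16] S(S(S(S(S(add(add(Z, mul(Z, SZ)), SSSZ))))))
  [17] S(S(S(S(S(add(mul(Z, SZ), SSSZ))))))
  [18] S(S(S(S(S(add(Z, SSSZ))))))
  [19] S^8(Z)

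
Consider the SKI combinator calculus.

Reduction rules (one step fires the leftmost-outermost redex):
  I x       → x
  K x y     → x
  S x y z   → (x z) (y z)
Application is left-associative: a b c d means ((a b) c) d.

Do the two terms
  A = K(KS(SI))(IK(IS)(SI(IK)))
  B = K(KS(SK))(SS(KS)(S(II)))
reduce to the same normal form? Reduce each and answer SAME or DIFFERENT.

Answer: SAME — A ⇓ S, B ⇓ S

Derivation:
Term A:
  start: K(KS(SI))(IK(IS)(SI(IK)))
  →1  KS(SI)
  →2  S

Term B:
  start: K(KS(SK))(SS(KS)(S(II)))
  →1  KS(SK)
  →2  S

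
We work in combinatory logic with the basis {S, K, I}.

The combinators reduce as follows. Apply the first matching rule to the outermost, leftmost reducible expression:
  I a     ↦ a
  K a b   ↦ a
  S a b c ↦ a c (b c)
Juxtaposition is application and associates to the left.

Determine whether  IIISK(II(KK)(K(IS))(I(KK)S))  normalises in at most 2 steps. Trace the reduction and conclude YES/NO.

  start: IIISK(II(KK)(K(IS))(I(KK)S))
  [1] IISK(II(KK)(K(IS))(I(KK)S))
  [2] ISK(II(KK)(K(IS))(I(KK)S))

Answer: NO — after 2 steps the term is ISK(II(KK)(K(IS))(I(KK)S)), not yet normal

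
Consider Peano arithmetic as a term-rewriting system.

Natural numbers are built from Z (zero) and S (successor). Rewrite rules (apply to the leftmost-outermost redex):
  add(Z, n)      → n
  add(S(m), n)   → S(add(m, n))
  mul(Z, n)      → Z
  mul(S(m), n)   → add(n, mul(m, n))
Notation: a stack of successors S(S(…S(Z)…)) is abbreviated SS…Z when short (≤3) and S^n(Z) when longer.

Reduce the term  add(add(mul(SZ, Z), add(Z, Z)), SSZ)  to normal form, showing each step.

Answer: normal form = SSZ  (in 6 steps)

Reduction:
  start: add(add(mul(SZ, Z), add(Z, Z)), SSZ)
  step 1: add(add(add(Z, mul(Z, Z)), add(Z, Z)), SSZ)
  step 2: add(add(mul(Z, Z), add(Z, Z)), SSZ)
  step 3: add(add(Z, add(Z, Z)), SSZ)
  step 4: add(add(Z, Z), SSZ)
  step 5: add(Z, SSZ)
  step 6: SSZ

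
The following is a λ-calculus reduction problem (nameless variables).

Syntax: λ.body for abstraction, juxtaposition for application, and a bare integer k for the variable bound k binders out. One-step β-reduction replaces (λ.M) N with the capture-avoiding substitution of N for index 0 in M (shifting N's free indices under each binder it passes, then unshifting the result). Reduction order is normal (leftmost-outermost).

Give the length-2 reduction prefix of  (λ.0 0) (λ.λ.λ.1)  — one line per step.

  start: (λ.0 0) (λ.λ.λ.1)
  →1  (λ.λ.λ.1) (λ.λ.λ.1)
  →2  λ.λ.1

Answer: after 2 steps: λ.λ.1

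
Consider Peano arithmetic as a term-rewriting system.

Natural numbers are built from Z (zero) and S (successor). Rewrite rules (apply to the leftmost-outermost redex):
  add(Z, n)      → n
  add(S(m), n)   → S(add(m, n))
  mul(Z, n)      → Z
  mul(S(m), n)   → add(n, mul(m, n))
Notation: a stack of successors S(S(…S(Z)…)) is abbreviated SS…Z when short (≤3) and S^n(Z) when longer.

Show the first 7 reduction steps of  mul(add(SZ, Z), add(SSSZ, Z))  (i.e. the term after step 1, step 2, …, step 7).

  start: mul(add(SZ, Z), add(SSSZ, Z))
  step 1: mul(S(add(Z, Z)), add(SSSZ, Z))
  step 2: add(add(SSSZ, Z), mul(add(Z, Z), add(SSSZ, Z)))
  step 3: add(S(add(SSZ, Z)), mul(add(Z, Z), add(SSSZ, Z)))
  step 4: S(add(add(SSZ, Z), mul(add(Z, Z), add(SSSZ, Z))))
  step 5: S(add(S(add(SZ, Z)), mul(add(Z, Z), add(SSSZ, Z))))
  step 6: S(S(add(add(SZ, Z), mul(add(Z, Z), add(SSSZ, Z)))))
  step 7: S(S(add(S(add(Z, Z)), mul(add(Z, Z), add(SSSZ, Z)))))

Answer: after 7 steps: S(S(add(S(add(Z, Z)), mul(add(Z, Z), add(SSSZ, Z)))))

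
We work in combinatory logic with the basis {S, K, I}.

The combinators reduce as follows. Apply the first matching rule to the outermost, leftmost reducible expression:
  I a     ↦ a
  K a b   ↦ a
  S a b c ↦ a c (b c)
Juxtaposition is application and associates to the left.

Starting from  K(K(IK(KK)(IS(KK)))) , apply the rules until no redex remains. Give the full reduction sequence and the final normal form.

Answer: normal form = K(K(KK))  (in 2 steps)

Reduction:
  start: K(K(IK(KK)(IS(KK))))
  [1] K(K(K(KK)(IS(KK))))
  [2] K(K(KK))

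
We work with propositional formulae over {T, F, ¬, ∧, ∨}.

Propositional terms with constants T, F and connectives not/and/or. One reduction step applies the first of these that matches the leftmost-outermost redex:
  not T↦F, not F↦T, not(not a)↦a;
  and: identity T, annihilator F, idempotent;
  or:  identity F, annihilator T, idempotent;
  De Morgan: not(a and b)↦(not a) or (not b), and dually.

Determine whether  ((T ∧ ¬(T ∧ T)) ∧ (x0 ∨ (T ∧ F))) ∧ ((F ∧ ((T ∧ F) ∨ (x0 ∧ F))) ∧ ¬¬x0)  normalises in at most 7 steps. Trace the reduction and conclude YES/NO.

Answer: YES — reaches normal form F in 6 ≤ 7 steps

Derivation:
  start: ((T ∧ ¬(T ∧ T)) ∧ (x0 ∨ (T ∧ F))) ∧ ((F ∧ ((T ∧ F) ∨ (x0 ∧ F))) ∧ ¬¬x0)
  →1  (¬(T ∧ T) ∧ (x0 ∨ (T ∧ F))) ∧ ((F ∧ ((T ∧ F) ∨ (x0 ∧ F))) ∧ ¬¬x0)
  →2  ((¬T ∨ ¬T) ∧ (x0 ∨ (T ∧ F))) ∧ ((F ∧ ((T ∧ F) ∨ (x0 ∧ F))) ∧ ¬¬x0)
  →3  (¬T ∧ (x0 ∨ (T ∧ F))) ∧ ((F ∧ ((T ∧ F) ∨ (x0 ∧ F))) ∧ ¬¬x0)
  →4  (F ∧ (x0 ∨ (T ∧ F))) ∧ ((F ∧ ((T ∧ F) ∨ (x0 ∧ F))) ∧ ¬¬x0)
  →5  F ∧ ((F ∧ ((T ∧ F) ∨ (x0 ∧ F))) ∧ ¬¬x0)
  →6  F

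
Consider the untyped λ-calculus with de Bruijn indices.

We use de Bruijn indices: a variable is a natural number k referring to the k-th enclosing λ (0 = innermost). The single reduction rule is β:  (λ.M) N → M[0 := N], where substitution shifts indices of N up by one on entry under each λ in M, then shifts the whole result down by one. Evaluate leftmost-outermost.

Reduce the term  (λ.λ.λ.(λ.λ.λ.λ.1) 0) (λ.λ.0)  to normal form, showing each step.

Answer: normal form = λ.λ.λ.λ.λ.1  (in 2 steps)

Derivation:
  start: (λ.λ.λ.(λ.λ.λ.λ.1) 0) (λ.λ.0)
  →1  λ.λ.(λ.λ.λ.λ.1) 0
  →2  λ.λ.λ.λ.λ.1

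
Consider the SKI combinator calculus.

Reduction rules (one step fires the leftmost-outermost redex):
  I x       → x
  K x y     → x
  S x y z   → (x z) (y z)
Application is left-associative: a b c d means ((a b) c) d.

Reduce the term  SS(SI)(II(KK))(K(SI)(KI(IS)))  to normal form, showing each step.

Answer: normal form = K(SIK)  (in 11 steps)

Reduction:
  start: SS(SI)(II(KK))(K(SI)(KI(IS)))
  step 1: S(II(KK))(SI(II(KK)))(K(SI)(KI(IS)))
  step 2: II(KK)(K(SI)(KI(IS)))(SI(II(KK))(K(SI)(KI(IS))))
  step 3: I(KK)(K(SI)(KI(IS)))(SI(II(KK))(K(SI)(KI(IS))))
  step 4: KK(K(SI)(KI(IS)))(SI(II(KK))(K(SI)(KI(IS))))
  step 5: K(SI(II(KK))(K(SI)(KI(IS))))
  step 6: K(I(K(SI)(KI(IS)))(II(KK)(K(SI)(KI(IS)))))
  step 7: K(K(SI)(KI(IS))(II(KK)(K(SI)(KI(IS)))))
  step 8: K(SI(II(KK)(K(SI)(KI(IS)))))
  step 9: K(SI(I(KK)(K(SI)(KI(IS)))))
  step 10: K(SI(KK(K(SI)(KI(IS)))))
  step 11: K(SIK)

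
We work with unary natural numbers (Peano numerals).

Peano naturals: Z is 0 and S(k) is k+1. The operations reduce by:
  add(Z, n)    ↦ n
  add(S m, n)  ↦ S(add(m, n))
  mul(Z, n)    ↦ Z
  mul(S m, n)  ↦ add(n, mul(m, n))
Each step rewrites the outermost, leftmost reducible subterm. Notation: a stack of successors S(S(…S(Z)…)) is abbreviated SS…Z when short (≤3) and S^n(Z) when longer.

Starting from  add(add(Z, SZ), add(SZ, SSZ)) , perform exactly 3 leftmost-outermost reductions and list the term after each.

Answer: after 3 steps: S(add(SZ, SSZ))

Derivation:
  start: add(add(Z, SZ), add(SZ, SSZ))
  →1  add(SZ, add(SZ, SSZ))
  →2  S(add(Z, add(SZ, SSZ)))
  →3  S(add(SZ, SSZ))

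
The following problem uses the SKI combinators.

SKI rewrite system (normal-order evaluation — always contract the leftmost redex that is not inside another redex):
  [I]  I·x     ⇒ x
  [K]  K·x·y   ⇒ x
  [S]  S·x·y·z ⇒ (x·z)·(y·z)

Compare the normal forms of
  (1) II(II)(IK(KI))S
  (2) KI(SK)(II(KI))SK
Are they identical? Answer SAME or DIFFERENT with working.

Answer: DIFFERENT — A ⇓ KI, B ⇓ K

Reduction:
Term A:
  start: II(II)(IK(KI))S
  step 1: I(II)(IK(KI))S
  step 2: II(IK(KI))S
  step 3: I(IK(KI))S
  step 4: IK(KI)S
  step 5: K(KI)S
  step 6: KI

Term B:
  start: KI(SK)(II(KI))SK
  step 1: I(II(KI))SK
  step 2: II(KI)SK
  step 3: I(KI)SK
  step 4: KISK
  step 5: IK
  step 6: K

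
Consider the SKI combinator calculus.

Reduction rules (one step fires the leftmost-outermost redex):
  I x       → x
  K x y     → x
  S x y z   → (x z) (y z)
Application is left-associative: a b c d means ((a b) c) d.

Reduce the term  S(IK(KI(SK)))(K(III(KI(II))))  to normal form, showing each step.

  start: S(IK(KI(SK)))(K(III(KI(II))))
  →1  S(K(KI(SK)))(K(III(KI(II))))
  →2  S(KI)(K(III(KI(II))))
  →3  S(KI)(K(II(KI(II))))
  →4  S(KI)(K(I(KI(II))))
  →5  S(KI)(K(KI(II)))
  →6  S(KI)(KI)

Answer: normal form = S(KI)(KI)  (in 6 steps)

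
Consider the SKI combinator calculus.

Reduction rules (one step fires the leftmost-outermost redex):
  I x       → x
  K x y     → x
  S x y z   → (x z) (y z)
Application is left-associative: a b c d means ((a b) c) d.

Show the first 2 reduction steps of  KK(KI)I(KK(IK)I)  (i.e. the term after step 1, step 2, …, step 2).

Answer: after 2 steps: I

Working:
  start: KK(KI)I(KK(IK)I)
  step 1: KI(KK(IK)I)
  step 2: I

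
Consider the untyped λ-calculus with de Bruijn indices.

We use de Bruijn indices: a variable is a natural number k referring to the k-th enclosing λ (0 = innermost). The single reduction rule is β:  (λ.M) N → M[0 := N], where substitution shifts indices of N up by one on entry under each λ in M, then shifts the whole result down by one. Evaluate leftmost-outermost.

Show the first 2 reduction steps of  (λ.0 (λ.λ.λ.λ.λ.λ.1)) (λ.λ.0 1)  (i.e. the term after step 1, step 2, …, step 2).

Answer: after 2 steps: λ.0 (λ.λ.λ.λ.λ.λ.1)

Derivation:
  start: (λ.0 (λ.λ.λ.λ.λ.λ.1)) (λ.λ.0 1)
  →1  (λ.λ.0 1) (λ.λ.λ.λ.λ.λ.1)
  →2  λ.0 (λ.λ.λ.λ.λ.λ.1)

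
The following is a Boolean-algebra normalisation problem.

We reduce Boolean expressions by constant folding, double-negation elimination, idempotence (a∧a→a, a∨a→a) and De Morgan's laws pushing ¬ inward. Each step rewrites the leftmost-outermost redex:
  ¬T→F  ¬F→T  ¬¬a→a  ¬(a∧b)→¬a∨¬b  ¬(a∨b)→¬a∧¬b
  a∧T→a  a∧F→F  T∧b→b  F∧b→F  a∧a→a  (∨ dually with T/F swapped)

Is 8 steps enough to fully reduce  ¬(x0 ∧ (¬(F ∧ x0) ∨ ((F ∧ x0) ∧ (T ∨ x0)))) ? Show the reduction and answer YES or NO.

  start: ¬(x0 ∧ (¬(F ∧ x0) ∨ ((F ∧ x0) ∧ (T ∨ x0))))
  [1] ¬x0 ∨ ¬(¬(F ∧ x0) ∨ ((F ∧ x0) ∧ (T ∨ x0)))
  [2] ¬x0 ∨ (¬¬(F ∧ x0) ∧ ¬((F ∧ x0) ∧ (T ∨ x0)))
  [3] ¬x0 ∨ ((F ∧ x0) ∧ ¬((F ∧ x0) ∧ (T ∨ x0)))
  [4] ¬x0 ∨ (F ∧ ¬((F ∧ x0) ∧ (T ∨ x0)))
  [5] ¬x0 ∨ F
  [6] ¬x0

Answer: YES — reaches normal form ¬x0 in 6 ≤ 8 steps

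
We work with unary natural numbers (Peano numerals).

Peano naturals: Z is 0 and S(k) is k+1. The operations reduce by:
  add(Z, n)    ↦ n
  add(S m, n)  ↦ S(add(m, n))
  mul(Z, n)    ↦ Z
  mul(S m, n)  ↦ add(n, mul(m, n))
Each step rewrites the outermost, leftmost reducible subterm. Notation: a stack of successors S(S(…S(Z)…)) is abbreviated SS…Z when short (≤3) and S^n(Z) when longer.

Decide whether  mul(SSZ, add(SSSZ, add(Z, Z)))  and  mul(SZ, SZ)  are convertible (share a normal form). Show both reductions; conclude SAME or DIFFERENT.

Term A:
  start: mul(SSZ, add(SSSZ, add(Z, Z)))
  step 1: add(add(SSSZ, add(Z, Z)), mul(SZ, add(SSSZ, add(Z, Z))))
  step 2: add(S(add(SSZ, add(Z, Z))), mul(SZ, add(SSSZ, add(Z, Z))))
  step 3: S(add(add(SSZ, add(Z, Z)), mul(SZ, add(SSSZ, add(Z, Z)))))
  step 4: S(add(S(add(SZ, add(Z, Z))), mul(SZ, add(SSSZ, add(Z, Z)))))
  step 5: S(S(add(add(SZ, add(Z, Z)), mul(SZ, add(SSSZ, add(Z, Z))))))
  step 6: S(S(add(S(add(Z, add(Z, Z))), mul(SZ, add(SSSZ, add(Z, Z))))))
  step 7: S(S(S(add(add(Z, add(Z, Z)), mul(SZ, add(SSSZ, add(Z, Z)))))))
  step 8: S(S(S(add(add(Z, Z), mul(SZ, add(SSSZ, add(Z, Z)))))))
  step 9: S(S(S(add(Z, mul(SZ, add(SSSZ, add(Z, Z)))))))
  step 10: S(S(S(mul(SZ, add(SSSZ, add(Z, Z))))))
  step 11: S(S(S(add(add(SSSZ, add(Z, Z)), mul(Z, add(SSSZ, add(Z, Z)))))))
  step 12: S(S(S(add(S(add(SSZ, add(Z, Z))), mul(Z, add(SSSZ, add(Z, Z)))))))
  step 13: S(S(S(S(add(add(SSZ, add(Z, Z)), mul(Z, add(SSSZ, add(Z, Z))))))))
  step 14: S(S(S(S(add(S(add(SZ, add(Z, Z))), mul(Z, add(SSSZ, add(Z, Z))))))))
  step 15: S(S(S(S(S(add(add(SZ, add(Z, Z)), mul(Z, add(SSSZ, add(Z, Z)))))))))
  step 16: S(S(S(S(S(add(S(add(Z, add(Z, Z))), mul(Z, add(SSSZ, add(Z, Z)))))))))
  step 17: S(S(S(S(S(S(add(add(Z, add(Z, Z)), mul(Z, add(SSSZ, add(Z, Z))))))))))
  step 18: S(S(S(S(S(S(add(add(Z, Z), mul(Z, add(SSSZ, add(Z, Z))))))))))
  step 19: S(S(S(S(S(S(add(Z, mul(Z, add(SSSZ, add(Z, Z))))))))))
  step 20: S(S(S(S(S(S(mul(Z, add(SSSZ, add(Z, Z)))))))))
  step 21: S^6(Z)

Term B:
  start: mul(SZ, SZ)
  step 1: add(SZ, mul(Z, SZ))
  step 2: S(add(Z, mul(Z, SZ)))
  step 3: S(mul(Z, SZ))
  step 4: SZ

Answer: DIFFERENT — A ⇓ S^6(Z), B ⇓ SZ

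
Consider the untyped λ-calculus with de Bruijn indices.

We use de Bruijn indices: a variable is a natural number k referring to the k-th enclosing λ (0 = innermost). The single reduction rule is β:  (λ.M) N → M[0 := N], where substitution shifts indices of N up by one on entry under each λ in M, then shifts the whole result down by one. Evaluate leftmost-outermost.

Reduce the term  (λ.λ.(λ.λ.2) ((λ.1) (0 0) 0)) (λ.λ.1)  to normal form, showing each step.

  start: (λ.λ.(λ.λ.2) ((λ.1) (0 0) 0)) (λ.λ.1)
  →1  λ.(λ.λ.2) ((λ.1) (0 0) 0)
  →2  λ.λ.1

Answer: normal form = λ.λ.1  (in 2 steps)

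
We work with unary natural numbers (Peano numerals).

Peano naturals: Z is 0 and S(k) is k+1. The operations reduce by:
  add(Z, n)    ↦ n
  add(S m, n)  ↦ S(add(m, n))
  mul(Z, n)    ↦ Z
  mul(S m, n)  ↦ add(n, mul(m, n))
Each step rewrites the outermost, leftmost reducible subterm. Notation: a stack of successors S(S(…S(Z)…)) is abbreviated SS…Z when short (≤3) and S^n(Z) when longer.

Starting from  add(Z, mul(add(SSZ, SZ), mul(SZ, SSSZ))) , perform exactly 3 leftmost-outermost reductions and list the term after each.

  start: add(Z, mul(add(SSZ, SZ), mul(SZ, SSSZ)))
  step 1: mul(add(SSZ, SZ), mul(SZ, SSSZ))
  step 2: mul(S(add(SZ, SZ)), mul(SZ, SSSZ))
  step 3: add(mul(SZ, SSSZ), mul(add(SZ, SZ), mul(SZ, SSSZ)))

Answer: after 3 steps: add(mul(SZ, SSSZ), mul(add(SZ, SZ), mul(SZ, SSSZ)))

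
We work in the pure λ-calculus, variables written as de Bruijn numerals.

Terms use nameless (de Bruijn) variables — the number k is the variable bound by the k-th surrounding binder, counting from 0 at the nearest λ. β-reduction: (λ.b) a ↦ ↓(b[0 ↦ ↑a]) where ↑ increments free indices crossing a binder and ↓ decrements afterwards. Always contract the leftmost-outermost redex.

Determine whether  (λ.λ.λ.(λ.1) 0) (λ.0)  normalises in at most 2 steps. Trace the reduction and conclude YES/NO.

  start: (λ.λ.λ.(λ.1) 0) (λ.0)
  step 1: λ.λ.(λ.1) 0
  step 2: λ.λ.0

Answer: YES — reaches normal form λ.λ.0 in 2 ≤ 2 steps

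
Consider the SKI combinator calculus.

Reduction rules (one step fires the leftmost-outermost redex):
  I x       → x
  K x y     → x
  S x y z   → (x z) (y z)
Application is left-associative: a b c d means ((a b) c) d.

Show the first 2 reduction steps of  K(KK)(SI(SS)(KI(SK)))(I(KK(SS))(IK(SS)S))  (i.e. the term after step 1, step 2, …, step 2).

  start: K(KK)(SI(SS)(KI(SK)))(I(KK(SS))(IK(SS)S))
  [1] KK(I(KK(SS))(IK(SS)S))
  [2] K

Answer: after 2 steps: K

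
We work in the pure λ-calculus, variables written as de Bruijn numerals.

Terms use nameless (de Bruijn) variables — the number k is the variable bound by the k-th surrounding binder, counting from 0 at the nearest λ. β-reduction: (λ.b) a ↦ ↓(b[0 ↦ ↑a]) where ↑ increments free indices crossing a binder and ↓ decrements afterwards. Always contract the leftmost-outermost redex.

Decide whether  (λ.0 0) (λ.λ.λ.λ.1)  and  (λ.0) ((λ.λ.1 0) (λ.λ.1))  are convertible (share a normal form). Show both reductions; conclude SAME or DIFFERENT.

Term A:
  start: (λ.0 0) (λ.λ.λ.λ.1)
  [1] (λ.λ.λ.λ.1) (λ.λ.λ.λ.1)
  [2] λ.λ.λ.1

Term B:
  start: (λ.0) ((λ.λ.1 0) (λ.λ.1))
  [1] (λ.λ.1 0) (λ.λ.1)
  [2] λ.(λ.λ.1) 0
  [3] λ.λ.1

Answer: DIFFERENT — A ⇓ λ.λ.λ.1, B ⇓ λ.λ.1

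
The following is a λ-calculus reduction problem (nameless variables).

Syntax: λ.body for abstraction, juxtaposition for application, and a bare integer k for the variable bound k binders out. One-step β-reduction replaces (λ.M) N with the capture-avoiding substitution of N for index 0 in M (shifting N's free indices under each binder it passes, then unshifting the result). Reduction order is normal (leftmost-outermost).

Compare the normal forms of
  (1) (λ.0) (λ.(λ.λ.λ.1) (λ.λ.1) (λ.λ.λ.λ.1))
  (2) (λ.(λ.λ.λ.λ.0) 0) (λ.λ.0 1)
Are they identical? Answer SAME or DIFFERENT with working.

Answer: DIFFERENT — A ⇓ λ.λ.λ.λ.λ.λ.1, B ⇓ λ.λ.λ.0

Derivation:
Term A:
  start: (λ.0) (λ.(λ.λ.λ.1) (λ.λ.1) (λ.λ.λ.λ.1))
  [1] λ.(λ.λ.λ.1) (λ.λ.1) (λ.λ.λ.λ.1)
  [2] λ.(λ.λ.1) (λ.λ.λ.λ.1)
  [3] λ.λ.λ.λ.λ.λ.1

Term B:
  start: (λ.(λ.λ.λ.λ.0) 0) (λ.λ.0 1)
  [1] (λ.λ.λ.λ.0) (λ.λ.0 1)
  [2] λ.λ.λ.0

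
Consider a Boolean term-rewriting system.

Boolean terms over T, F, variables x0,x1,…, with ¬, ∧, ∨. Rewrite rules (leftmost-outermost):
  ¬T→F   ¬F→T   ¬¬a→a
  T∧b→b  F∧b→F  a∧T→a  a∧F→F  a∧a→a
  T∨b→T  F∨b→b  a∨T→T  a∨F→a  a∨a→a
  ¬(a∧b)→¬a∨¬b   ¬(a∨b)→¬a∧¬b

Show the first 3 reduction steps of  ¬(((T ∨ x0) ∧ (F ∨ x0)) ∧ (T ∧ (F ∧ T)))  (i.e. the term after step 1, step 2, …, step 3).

Answer: after 3 steps: ((¬T ∧ ¬x0) ∨ ¬(F ∨ x0)) ∨ ¬(T ∧ (F ∧ T))

Derivation:
  start: ¬(((T ∨ x0) ∧ (F ∨ x0)) ∧ (T ∧ (F ∧ T)))
  [1] ¬((T ∨ x0) ∧ (F ∨ x0)) ∨ ¬(T ∧ (F ∧ T))
  [2] (¬(T ∨ x0) ∨ ¬(F ∨ x0)) ∨ ¬(T ∧ (F ∧ T))
  [3] ((¬T ∧ ¬x0) ∨ ¬(F ∨ x0)) ∨ ¬(T ∧ (F ∧ T))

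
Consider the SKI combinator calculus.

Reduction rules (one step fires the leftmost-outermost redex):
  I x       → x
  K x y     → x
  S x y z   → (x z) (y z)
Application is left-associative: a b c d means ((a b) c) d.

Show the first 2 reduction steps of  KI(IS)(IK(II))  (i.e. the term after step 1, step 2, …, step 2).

  start: KI(IS)(IK(II))
  →1  I(IK(II))
  →2  IK(II)

Answer: after 2 steps: IK(II)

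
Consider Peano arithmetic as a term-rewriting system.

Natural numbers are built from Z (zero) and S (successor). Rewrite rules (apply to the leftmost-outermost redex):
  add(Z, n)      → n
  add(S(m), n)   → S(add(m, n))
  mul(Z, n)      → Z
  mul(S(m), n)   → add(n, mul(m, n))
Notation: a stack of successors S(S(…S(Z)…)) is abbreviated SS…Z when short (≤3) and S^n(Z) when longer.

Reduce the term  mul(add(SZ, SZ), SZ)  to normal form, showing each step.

Answer: normal form = SSZ  (in 9 steps)

Working:
  start: mul(add(SZ, SZ), SZ)
  step 1: mul(S(add(Z, SZ)), SZ)
  step 2: add(SZ, mul(add(Z, SZ), SZ))
  step 3: S(add(Z, mul(add(Z, SZ), SZ)))
  step 4: S(mul(add(Z, SZ), SZ))
  step 5: S(mul(SZ, SZ))
  step 6: S(add(SZ, mul(Z, SZ)))
  step 7: S(S(add(Z, mul(Z, SZ))))
  step 8: S(S(mul(Z, SZ)))
  step 9: SSZ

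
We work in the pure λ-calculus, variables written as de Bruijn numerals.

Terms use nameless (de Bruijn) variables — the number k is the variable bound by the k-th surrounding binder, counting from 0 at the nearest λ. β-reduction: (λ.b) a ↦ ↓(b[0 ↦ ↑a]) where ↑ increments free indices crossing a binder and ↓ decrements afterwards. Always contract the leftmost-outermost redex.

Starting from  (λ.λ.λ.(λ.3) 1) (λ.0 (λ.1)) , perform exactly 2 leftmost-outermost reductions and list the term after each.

Answer: after 2 steps: λ.λ.λ.0 (λ.1)

Working:
  start: (λ.λ.λ.(λ.3) 1) (λ.0 (λ.1))
  [1] λ.λ.(λ.λ.0 (λ.1)) 1
  [2] λ.λ.λ.0 (λ.1)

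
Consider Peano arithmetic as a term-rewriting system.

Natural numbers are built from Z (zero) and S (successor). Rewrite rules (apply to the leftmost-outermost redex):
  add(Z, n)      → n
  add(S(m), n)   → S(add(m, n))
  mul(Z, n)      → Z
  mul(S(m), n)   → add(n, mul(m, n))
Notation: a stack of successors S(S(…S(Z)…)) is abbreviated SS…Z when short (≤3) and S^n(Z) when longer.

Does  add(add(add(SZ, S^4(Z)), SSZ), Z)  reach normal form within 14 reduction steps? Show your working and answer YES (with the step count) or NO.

Answer: NO — after 14 steps the term is S(S(S(S(S(S(add(SZ, Z))))))), not yet normal

Working:
  start: add(add(add(SZ, S^4(Z)), SSZ), Z)
  step 1: add(add(S(add(Z, S^4(Z))), SSZ), Z)
  step 2: add(S(add(add(Z, S^4(Z)), SSZ)), Z)
  step 3: S(add(add(add(Z, S^4(Z)), SSZ), Z))
  step 4: S(add(add(S^4(Z), SSZ), Z))
  step 5: S(add(S(add(SSSZ, SSZ)), Z))
  step 6: S(S(add(add(SSSZ, SSZ), Z)))
  step 7: S(S(add(S(add(SSZ, SSZ)), Z)))
  step 8: S(S(S(add(add(SSZ, SSZ), Z))))
  step 9: S(S(S(add(S(add(SZ, SSZ)), Z))))
  step 10: S(S(S(S(add(add(SZ, SSZ), Z)))))
  step 11: S(S(S(S(add(S(add(Z, SSZ)), Z)))))
  step 12: S(S(S(S(S(add(add(Z, SSZ), Z))))))
  step 13: S(S(S(S(S(add(SSZ, Z))))))
  step 14: S(S(S(S(S(S(add(SZ, Z)))))))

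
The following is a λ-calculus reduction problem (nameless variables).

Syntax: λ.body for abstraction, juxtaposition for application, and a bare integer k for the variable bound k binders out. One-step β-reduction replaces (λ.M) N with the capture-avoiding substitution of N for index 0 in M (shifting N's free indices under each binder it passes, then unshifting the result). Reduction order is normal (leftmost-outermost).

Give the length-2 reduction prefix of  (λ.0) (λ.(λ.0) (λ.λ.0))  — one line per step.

  start: (λ.0) (λ.(λ.0) (λ.λ.0))
  step 1: λ.(λ.0) (λ.λ.0)
  step 2: λ.λ.λ.0

Answer: after 2 steps: λ.λ.λ.0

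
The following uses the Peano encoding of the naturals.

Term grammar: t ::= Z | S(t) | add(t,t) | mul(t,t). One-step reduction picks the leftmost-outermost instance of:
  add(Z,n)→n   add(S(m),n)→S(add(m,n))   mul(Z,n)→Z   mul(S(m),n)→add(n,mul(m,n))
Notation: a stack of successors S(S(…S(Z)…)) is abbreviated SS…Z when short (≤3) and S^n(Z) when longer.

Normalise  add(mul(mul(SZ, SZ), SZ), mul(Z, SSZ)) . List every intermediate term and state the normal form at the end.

  start: add(mul(mul(SZ, SZ), SZ), mul(Z, SSZ))
  →1  add(mul(add(SZ, mul(Z, SZ)), SZ), mul(Z, SSZ))
  →2  add(mul(S(add(Z, mul(Z, SZ))), SZ), mul(Z, SSZ))
  →3  add(add(SZ, mul(add(Z, mul(Z, SZ)), SZ)), mul(Z, SSZ))
  →4  add(S(add(Z, mul(add(Z, mul(Z, SZ)), SZ))), mul(Z, SSZ))
  →5  S(add(add(Z, mul(add(Z, mul(Z, SZ)), SZ)), mul(Z, SSZ)))
  →6  S(add(mul(add(Z, mul(Z, SZ)), SZ), mul(Z, SSZ)))
  →7  S(add(mul(mul(Z, SZ), SZ), mul(Z, SSZ)))
  →8  S(add(mul(Z, SZ), mul(Z, SSZ)))
  →9  S(add(Z, mul(Z, SSZ)))
  →10  S(mul(Z, SSZ))
  →11  SZ

Answer: normal form = SZ  (in 11 steps)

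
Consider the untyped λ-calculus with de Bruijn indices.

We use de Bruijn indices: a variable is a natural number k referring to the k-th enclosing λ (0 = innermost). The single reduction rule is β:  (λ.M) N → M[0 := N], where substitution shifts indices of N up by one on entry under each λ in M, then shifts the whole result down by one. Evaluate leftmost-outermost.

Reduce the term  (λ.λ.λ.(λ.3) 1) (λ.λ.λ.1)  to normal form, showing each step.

Answer: normal form = λ.λ.λ.λ.λ.1  (in 2 steps)

Reduction:
  start: (λ.λ.λ.(λ.3) 1) (λ.λ.λ.1)
  step 1: λ.λ.(λ.λ.λ.λ.1) 1
  step 2: λ.λ.λ.λ.λ.1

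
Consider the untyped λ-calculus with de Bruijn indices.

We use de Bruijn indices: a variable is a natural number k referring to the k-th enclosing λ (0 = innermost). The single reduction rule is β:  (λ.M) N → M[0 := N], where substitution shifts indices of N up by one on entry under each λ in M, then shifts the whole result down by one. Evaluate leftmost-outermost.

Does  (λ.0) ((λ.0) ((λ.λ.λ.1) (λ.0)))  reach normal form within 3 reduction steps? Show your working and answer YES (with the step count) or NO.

  start: (λ.0) ((λ.0) ((λ.λ.λ.1) (λ.0)))
  [1] (λ.0) ((λ.λ.λ.1) (λ.0))
  [2] (λ.λ.λ.1) (λ.0)
  [3] λ.λ.1

Answer: YES — reaches normal form λ.λ.1 in 3 ≤ 3 steps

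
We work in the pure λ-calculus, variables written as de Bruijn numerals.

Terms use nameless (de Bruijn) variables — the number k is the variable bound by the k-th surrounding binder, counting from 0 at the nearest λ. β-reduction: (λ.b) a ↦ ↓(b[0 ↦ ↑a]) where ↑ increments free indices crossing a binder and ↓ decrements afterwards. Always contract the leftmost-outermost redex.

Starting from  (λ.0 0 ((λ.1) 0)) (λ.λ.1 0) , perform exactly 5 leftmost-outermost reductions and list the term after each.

Answer: after 5 steps: λ.(λ.λ.1 0) 0

Working:
  start: (λ.0 0 ((λ.1) 0)) (λ.λ.1 0)
  [1] (λ.λ.1 0) (λ.λ.1 0) ((λ.λ.λ.1 0) (λ.λ.1 0))
  [2] (λ.(λ.λ.1 0) 0) ((λ.λ.λ.1 0) (λ.λ.1 0))
  [3] (λ.λ.1 0) ((λ.λ.λ.1 0) (λ.λ.1 0))
  [4] λ.(λ.λ.λ.1 0) (λ.λ.1 0) 0
  [5] λ.(λ.λ.1 0) 0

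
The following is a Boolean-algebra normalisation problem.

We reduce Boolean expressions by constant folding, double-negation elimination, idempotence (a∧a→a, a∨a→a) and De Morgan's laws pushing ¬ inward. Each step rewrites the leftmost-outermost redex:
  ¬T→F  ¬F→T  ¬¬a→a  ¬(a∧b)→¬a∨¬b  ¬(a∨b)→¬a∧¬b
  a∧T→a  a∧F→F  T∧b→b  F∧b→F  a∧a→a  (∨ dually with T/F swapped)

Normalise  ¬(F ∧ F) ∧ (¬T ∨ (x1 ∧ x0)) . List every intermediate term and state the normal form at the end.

  start: ¬(F ∧ F) ∧ (¬T ∨ (x1 ∧ x0))
  [1] (¬F ∨ ¬F) ∧ (¬T ∨ (x1 ∧ x0))
  [2] ¬F ∧ (¬T ∨ (x1 ∧ x0))
  [3] T ∧ (¬T ∨ (x1 ∧ x0))
  [4] ¬T ∨ (x1 ∧ x0)
  [5] F ∨ (x1 ∧ x0)
  [6] x1 ∧ x0

Answer: normal form = x1 ∧ x0  (in 6 steps)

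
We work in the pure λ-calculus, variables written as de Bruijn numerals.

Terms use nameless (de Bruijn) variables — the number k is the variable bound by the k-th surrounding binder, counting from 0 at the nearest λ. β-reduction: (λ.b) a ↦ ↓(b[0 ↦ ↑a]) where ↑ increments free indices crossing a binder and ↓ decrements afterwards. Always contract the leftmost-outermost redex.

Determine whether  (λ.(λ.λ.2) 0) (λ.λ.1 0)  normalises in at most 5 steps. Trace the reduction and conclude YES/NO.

Answer: YES — reaches normal form λ.λ.λ.1 0 in 2 ≤ 5 steps

Working:
  start: (λ.(λ.λ.2) 0) (λ.λ.1 0)
  →1  (λ.λ.λ.λ.1 0) (λ.λ.1 0)
  →2  λ.λ.λ.1 0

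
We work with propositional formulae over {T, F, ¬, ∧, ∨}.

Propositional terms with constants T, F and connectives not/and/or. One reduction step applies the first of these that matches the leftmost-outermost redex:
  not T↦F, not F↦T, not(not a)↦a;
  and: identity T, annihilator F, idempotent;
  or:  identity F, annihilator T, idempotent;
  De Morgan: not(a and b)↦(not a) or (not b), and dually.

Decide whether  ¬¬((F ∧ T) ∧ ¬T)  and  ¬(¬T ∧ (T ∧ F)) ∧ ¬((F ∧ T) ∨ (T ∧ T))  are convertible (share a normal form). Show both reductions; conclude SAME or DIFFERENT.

Term A:
  start: ¬¬((F ∧ T) ∧ ¬T)
  →1  (F ∧ T) ∧ ¬T
  →2  F ∧ ¬T
  →3  F

Term B:
  start: ¬(¬T ∧ (T ∧ F)) ∧ ¬((F ∧ T) ∨ (T ∧ T))
  →1  (¬¬T ∨ ¬(T ∧ F)) ∧ ¬((F ∧ T) ∨ (T ∧ T))
  →2  (T ∨ ¬(T ∧ F)) ∧ ¬((F ∧ T) ∨ (T ∧ T))
  →3  T ∧ ¬((F ∧ T) ∨ (T ∧ T))
  →4  ¬((F ∧ T) ∨ (T ∧ T))
  →5  ¬(F ∧ T) ∧ ¬(T ∧ T)
  →6  (¬F ∨ ¬T) ∧ ¬(T ∧ T)
  →7  (T ∨ ¬T) ∧ ¬(T ∧ T)
  →8  T ∧ ¬(T ∧ T)
  →9  ¬(T ∧ T)
  →10  ¬T ∨ ¬T
  →11  ¬T
  →12  F

Answer: SAME — A ⇓ F, B ⇓ F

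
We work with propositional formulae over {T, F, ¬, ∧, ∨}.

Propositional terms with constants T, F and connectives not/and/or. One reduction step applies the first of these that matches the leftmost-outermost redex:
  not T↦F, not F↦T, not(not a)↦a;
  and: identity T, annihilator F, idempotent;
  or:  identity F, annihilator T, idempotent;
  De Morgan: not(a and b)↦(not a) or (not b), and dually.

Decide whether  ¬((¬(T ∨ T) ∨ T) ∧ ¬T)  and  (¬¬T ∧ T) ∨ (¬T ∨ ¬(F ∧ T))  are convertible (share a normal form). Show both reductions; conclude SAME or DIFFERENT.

Answer: SAME — A ⇓ T, B ⇓ T

Derivation:
Term A:
  start: ¬((¬(T ∨ T) ∨ T) ∧ ¬T)
  →1  ¬(¬(T ∨ T) ∨ T) ∨ ¬¬T
  →2  (¬¬(T ∨ T) ∧ ¬T) ∨ ¬¬T
  →3  ((T ∨ T) ∧ ¬T) ∨ ¬¬T
  →4  (T ∧ ¬T) ∨ ¬¬T
  →5  ¬T ∨ ¬¬T
  →6  F ∨ ¬¬T
  →7  ¬¬T
  →8  T

Term B:
  start: (¬¬T ∧ T) ∨ (¬T ∨ ¬(F ∧ T))
  →1  ¬¬T ∨ (¬T ∨ ¬(F ∧ T))
  →2  T ∨ (¬T ∨ ¬(F ∧ T))
  →3  T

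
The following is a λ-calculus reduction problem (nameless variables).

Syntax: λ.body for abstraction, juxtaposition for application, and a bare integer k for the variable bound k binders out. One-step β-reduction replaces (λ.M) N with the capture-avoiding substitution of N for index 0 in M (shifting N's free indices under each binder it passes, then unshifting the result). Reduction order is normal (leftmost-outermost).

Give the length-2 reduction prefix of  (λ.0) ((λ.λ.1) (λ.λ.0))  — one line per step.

  start: (λ.0) ((λ.λ.1) (λ.λ.0))
  [1] (λ.λ.1) (λ.λ.0)
  [2] λ.λ.λ.0

Answer: after 2 steps: λ.λ.λ.0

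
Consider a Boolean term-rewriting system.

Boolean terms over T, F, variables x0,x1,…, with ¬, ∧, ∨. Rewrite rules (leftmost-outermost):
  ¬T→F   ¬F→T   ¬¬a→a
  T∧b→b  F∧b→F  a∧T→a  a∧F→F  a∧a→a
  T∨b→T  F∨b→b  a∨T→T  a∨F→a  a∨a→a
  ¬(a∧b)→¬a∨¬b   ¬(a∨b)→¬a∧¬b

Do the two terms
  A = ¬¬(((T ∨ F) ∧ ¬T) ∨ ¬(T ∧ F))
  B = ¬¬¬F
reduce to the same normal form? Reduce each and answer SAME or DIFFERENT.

Term A:
  start: ¬¬(((T ∨ F) ∧ ¬T) ∨ ¬(T ∧ F))
  [1] ((T ∨ F) ∧ ¬T) ∨ ¬(T ∧ F)
  [2] (T ∧ ¬T) ∨ ¬(T ∧ F)
  [3] ¬T ∨ ¬(T ∧ F)
  [4] F ∨ ¬(T ∧ F)
  [5] ¬(T ∧ F)
  [6] ¬T ∨ ¬F
  [7] F ∨ ¬F
  [8] ¬F
  [9] T

Term B:
  start: ¬¬¬F
  [1] ¬F
  [2] T

Answer: SAME — A ⇓ T, B ⇓ T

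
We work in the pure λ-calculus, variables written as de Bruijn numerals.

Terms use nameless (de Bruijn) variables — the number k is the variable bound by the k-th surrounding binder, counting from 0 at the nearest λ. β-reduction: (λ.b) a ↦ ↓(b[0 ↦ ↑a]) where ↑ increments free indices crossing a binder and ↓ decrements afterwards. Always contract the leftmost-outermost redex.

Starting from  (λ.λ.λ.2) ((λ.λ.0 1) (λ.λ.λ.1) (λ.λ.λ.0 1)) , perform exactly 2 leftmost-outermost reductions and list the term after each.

Answer: after 2 steps: λ.λ.(λ.0 (λ.λ.λ.1)) (λ.λ.λ.0 1)

Derivation:
  start: (λ.λ.λ.2) ((λ.λ.0 1) (λ.λ.λ.1) (λ.λ.λ.0 1))
  step 1: λ.λ.(λ.λ.0 1) (λ.λ.λ.1) (λ.λ.λ.0 1)
  step 2: λ.λ.(λ.0 (λ.λ.λ.1)) (λ.λ.λ.0 1)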